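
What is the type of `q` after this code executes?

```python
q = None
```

None has type NoneType

NoneType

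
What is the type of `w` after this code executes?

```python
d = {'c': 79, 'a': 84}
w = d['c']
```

Accessing dict[str, int] with key 'c' returns int value 79

int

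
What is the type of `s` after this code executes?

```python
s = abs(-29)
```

abs() of int returns int

int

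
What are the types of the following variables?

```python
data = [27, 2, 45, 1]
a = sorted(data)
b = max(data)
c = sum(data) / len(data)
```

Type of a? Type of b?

sorted() returns list; max of ints returns int

list, int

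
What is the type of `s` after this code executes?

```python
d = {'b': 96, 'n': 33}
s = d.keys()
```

.keys() returns a dict_keys view object

dict_keys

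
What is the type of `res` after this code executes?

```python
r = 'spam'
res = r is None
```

'is' comparison returns bool

bool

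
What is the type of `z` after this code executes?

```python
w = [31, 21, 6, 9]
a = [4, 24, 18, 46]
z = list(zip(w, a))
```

list(zip(...)) returns a list of tuples

list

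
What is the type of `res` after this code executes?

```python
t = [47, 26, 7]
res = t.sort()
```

list.sort() returns None (sorts in place)

NoneType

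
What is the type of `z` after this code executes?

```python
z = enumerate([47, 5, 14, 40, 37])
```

enumerate() returns an enumerate iterator object

enumerate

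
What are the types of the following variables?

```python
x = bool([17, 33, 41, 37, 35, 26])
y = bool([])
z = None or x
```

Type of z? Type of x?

None or <bool> returns the bool; bool() returns bool

bool, bool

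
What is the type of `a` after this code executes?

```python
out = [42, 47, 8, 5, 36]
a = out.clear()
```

list.clear() returns None

NoneType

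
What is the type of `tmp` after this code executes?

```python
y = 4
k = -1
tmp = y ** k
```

int ** negative int returns float

float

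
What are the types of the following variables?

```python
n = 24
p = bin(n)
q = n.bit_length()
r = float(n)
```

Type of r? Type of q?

float() returns float; int.bit_length() returns int

float, int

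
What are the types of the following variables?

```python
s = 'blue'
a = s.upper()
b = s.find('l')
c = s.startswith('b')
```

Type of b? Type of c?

str.find() returns int; str.startswith() returns bool

int, bool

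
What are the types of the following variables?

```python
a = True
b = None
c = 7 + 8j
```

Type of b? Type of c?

b is NoneType; c is complex

NoneType, complex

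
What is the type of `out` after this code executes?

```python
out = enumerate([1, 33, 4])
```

enumerate() returns an enumerate iterator object

enumerate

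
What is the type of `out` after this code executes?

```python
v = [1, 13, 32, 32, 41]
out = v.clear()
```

list.clear() returns None

NoneType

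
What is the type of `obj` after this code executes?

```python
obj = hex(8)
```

hex() returns str representation

str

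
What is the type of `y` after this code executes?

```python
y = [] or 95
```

'or' returns first truthy value (95, which is int)

int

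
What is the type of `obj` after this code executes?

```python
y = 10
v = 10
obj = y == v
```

Equality comparison returns bool

bool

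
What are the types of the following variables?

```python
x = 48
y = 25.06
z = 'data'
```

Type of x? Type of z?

x is int; z is str

int, str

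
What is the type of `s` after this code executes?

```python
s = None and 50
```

'and' returns first falsy value (None)

NoneType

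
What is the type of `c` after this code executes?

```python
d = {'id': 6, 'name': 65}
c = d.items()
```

dict.items() returns a dict_items view

dict_items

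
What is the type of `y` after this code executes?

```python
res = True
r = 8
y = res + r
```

bool + int returns int (True is 1, so 1 + 8 = 9)

int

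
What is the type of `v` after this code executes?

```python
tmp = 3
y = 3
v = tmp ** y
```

int ** positive int returns int (3 ** 3 = 27)

int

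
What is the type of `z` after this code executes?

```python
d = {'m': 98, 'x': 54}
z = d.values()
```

.values() returns a dict_values view object

dict_values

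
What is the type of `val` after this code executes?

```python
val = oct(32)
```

oct() returns str representation

str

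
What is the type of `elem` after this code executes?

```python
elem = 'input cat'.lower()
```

str.lower() returns str

str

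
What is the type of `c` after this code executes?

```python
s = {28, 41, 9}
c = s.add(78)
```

set.add() returns None (mutates in place)

NoneType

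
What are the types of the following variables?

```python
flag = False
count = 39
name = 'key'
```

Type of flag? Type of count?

flag is bool; count is int

bool, int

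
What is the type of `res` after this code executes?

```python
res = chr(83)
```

chr() returns str (single character)

str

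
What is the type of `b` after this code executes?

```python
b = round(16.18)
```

round() with no ndigits arg returns int

int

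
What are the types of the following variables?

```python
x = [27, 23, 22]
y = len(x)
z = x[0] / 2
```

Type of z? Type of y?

int / int returns float; len() returns int

float, int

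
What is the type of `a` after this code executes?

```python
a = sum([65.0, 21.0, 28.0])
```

sum() of floats returns float

float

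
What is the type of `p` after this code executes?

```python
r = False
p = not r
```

'not' always returns bool

bool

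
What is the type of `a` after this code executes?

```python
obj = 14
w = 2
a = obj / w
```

int / int always returns float in Python 3 (14 / 2 = 7)

float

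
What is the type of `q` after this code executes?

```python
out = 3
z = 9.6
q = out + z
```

int + float returns float (3 + 9.6 = 12.6)

float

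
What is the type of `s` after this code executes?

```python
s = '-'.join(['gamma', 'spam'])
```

str.join() returns str

str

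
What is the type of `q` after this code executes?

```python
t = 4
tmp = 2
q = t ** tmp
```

int ** positive int returns int (4 ** 2 = 16)

int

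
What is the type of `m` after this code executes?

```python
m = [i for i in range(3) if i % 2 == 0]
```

A list comprehension [...] produces a list

list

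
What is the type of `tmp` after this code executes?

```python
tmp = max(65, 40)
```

max() of ints returns int

int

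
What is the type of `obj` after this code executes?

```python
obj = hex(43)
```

hex() returns str representation

str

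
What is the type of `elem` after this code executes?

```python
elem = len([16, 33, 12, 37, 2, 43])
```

len() always returns int

int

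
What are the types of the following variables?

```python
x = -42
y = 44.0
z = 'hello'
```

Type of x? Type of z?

x is int; z is str

int, str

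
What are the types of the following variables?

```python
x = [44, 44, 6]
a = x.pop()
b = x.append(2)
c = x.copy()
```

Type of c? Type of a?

list.copy() returns list; list.pop() returns the element (int)

list, int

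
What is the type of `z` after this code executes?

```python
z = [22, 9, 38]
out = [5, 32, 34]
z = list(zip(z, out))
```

list(zip(...)) returns a list of tuples

list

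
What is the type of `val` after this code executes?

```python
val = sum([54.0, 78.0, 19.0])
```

sum() of floats returns float

float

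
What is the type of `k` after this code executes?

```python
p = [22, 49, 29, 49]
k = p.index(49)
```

list.index() returns int

int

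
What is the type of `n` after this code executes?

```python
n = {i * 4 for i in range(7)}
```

A set comprehension {expr for x in iterable} produces a set

set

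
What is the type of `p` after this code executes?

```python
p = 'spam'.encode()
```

str.encode() returns bytes

bytes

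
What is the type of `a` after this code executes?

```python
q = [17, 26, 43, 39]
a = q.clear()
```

list.clear() returns None

NoneType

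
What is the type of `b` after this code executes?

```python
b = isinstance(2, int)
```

isinstance() returns bool

bool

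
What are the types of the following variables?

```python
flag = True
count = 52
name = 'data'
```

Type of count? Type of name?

count is int; name is str

int, str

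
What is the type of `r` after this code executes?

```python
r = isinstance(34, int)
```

isinstance() returns bool

bool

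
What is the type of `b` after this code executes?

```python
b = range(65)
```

range() returns a range object

range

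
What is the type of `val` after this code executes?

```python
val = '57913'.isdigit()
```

str.isdigit() returns bool

bool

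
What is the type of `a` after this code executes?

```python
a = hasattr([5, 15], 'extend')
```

hasattr() returns bool

bool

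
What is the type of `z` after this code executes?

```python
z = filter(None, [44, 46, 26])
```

filter() returns a filter iterator object

filter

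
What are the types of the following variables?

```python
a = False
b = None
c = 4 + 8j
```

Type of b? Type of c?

b is NoneType; c is complex

NoneType, complex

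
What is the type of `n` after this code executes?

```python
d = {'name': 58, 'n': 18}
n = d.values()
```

.values() returns a dict_values view object

dict_values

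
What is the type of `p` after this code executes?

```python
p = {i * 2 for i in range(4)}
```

A set comprehension {expr for x in iterable} produces a set

set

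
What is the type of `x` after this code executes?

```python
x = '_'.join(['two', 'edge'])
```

str.join() returns str

str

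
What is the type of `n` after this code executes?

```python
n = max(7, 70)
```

max() of ints returns int

int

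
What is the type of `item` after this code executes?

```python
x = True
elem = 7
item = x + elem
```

bool + int returns int (True is 1, so 1 + 7 = 8)

int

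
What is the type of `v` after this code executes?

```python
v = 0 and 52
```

'and' returns the first falsy value (0, which is int)

int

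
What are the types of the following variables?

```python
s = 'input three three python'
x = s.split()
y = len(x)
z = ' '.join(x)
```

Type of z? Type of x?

str.join() returns str; str.split() returns list

str, list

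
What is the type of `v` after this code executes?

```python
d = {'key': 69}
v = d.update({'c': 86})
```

dict.update() returns None

NoneType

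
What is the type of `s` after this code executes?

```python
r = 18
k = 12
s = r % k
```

int % int returns int (18 % 12 = 6)

int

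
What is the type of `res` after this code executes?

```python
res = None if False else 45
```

Ternary: condition is False, else branch (45) taken → int

int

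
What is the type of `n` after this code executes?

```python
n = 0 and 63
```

'and' returns the first falsy value (0, which is int)

int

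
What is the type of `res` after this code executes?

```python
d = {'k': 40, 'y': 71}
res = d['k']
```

Accessing dict[str, int] with key 'k' returns int value 40

int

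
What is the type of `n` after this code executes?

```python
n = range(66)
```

range() returns a range object

range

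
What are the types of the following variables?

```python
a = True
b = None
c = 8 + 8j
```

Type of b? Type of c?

b is NoneType; c is complex

NoneType, complex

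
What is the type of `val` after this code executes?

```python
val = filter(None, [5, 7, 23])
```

filter() returns a filter iterator object

filter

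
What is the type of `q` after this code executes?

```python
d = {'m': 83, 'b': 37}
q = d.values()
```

.values() returns a dict_values view object

dict_values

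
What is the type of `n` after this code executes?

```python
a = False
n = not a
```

'not' always returns bool

bool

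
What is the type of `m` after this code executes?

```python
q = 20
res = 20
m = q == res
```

Equality comparison returns bool

bool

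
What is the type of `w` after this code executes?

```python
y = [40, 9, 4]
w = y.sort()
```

list.sort() returns None (sorts in place)

NoneType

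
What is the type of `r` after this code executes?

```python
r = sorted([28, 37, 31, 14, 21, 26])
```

sorted() always returns list

list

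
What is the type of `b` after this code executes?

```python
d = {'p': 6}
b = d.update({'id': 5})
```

dict.update() returns None

NoneType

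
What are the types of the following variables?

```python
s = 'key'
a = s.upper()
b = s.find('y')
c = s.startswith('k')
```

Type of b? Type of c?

str.find() returns int; str.startswith() returns bool

int, bool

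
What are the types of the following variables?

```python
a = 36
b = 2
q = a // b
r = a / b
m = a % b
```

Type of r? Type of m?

int / int returns float; int % int returns int

float, int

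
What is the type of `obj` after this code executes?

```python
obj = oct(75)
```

oct() returns str representation

str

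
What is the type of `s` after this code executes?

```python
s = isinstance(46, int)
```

isinstance() returns bool

bool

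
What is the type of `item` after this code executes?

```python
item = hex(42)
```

hex() returns str representation

str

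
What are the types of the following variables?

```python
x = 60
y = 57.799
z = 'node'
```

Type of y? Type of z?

y is float; z is str

float, str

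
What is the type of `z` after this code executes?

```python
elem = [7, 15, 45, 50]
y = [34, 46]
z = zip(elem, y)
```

zip() returns a zip iterator object

zip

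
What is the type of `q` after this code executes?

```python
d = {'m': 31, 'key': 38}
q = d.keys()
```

.keys() returns a dict_keys view object

dict_keys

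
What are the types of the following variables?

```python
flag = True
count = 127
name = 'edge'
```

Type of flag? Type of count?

flag is bool; count is int

bool, int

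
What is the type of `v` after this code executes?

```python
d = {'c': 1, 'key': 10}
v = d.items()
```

dict.items() returns a dict_items view

dict_items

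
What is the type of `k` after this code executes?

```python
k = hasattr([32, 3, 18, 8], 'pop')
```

hasattr() returns bool

bool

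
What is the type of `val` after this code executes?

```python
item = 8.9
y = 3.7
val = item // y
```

float // float returns float (floor division preserves float type)

float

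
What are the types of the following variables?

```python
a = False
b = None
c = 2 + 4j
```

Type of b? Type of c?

b is NoneType; c is complex

NoneType, complex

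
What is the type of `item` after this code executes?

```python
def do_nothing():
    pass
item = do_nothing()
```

A function with no return statement returns None

NoneType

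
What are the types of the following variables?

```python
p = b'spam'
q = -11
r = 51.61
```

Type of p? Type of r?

p is bytes; r is float

bytes, float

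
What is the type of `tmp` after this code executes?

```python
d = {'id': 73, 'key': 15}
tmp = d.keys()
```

.keys() returns a dict_keys view object

dict_keys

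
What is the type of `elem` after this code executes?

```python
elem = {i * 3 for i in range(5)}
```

A set comprehension {expr for x in iterable} produces a set

set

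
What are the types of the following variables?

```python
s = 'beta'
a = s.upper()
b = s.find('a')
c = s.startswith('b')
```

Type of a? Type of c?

str.upper() returns str; str.startswith() returns bool

str, bool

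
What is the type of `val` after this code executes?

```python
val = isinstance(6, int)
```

isinstance() returns bool

bool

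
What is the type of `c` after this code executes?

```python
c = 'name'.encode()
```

str.encode() returns bytes

bytes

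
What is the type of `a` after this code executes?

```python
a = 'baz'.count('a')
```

str.count() returns int

int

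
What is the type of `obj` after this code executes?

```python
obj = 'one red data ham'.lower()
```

str.lower() returns str

str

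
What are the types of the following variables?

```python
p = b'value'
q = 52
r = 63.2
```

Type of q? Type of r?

q is int; r is float

int, float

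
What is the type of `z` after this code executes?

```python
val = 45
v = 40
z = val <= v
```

Comparison operators return bool

bool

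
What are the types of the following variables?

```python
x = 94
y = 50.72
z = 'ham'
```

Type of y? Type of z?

y is float; z is str

float, str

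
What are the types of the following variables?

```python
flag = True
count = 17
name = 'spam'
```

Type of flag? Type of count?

flag is bool; count is int

bool, int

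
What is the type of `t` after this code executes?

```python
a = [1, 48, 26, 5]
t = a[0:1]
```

Slicing a list always returns a list

list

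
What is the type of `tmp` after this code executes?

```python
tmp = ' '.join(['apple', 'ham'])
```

str.join() returns str

str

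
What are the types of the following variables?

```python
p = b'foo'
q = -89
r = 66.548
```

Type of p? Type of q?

p is bytes; q is int

bytes, int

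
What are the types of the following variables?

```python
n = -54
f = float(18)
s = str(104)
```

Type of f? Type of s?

f is float; s is str

float, str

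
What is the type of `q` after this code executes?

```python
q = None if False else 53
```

Ternary: condition is False, else branch (53) taken → int

int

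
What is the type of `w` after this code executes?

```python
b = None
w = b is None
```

'is' comparison returns bool

bool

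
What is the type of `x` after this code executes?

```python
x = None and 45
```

'and' returns first falsy value (None)

NoneType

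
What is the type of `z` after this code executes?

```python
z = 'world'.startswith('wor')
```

str.startswith() returns bool

bool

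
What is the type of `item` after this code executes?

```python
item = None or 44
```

'or' with None returns the other value (44, int)

int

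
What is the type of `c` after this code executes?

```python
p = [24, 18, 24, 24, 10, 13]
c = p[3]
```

Indexing a list of ints returns int (p[3] = 24)

int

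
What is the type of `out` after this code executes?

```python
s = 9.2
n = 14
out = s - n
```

float - int returns float (9.2 - 14 = -4.8)

float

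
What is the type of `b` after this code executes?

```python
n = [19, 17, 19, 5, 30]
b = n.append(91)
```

list.append() returns None (mutates in place)

NoneType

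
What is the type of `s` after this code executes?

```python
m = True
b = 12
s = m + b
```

bool + int returns int (True is 1, so 1 + 12 = 13)

int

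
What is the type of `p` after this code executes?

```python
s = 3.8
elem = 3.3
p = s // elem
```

float // float returns float (floor division preserves float type)

float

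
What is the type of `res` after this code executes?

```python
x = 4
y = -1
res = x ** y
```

int ** negative int returns float

float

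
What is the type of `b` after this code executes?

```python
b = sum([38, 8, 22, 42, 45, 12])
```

sum() of ints returns int

int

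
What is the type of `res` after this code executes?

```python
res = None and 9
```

'and' returns first falsy value (None)

NoneType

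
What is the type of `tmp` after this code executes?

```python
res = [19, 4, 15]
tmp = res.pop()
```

list.pop() returns the popped element (int here)

int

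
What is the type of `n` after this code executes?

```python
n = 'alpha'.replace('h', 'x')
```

str.replace() returns str

str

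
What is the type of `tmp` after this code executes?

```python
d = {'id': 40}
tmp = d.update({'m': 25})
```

dict.update() returns None

NoneType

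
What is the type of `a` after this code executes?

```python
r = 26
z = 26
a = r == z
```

Equality comparison returns bool

bool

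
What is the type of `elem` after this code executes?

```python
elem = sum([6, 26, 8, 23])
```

sum() of ints returns int

int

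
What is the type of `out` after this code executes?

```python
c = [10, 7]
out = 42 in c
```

'in' operator returns bool

bool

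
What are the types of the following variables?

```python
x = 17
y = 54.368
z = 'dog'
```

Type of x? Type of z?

x is int; z is str

int, str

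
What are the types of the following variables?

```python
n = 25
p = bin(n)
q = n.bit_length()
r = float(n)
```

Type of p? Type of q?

bin() returns str; int.bit_length() returns int

str, int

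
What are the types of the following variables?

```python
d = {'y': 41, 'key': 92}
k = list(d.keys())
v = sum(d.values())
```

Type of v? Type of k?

sum of int values returns int; list(...) returns list

int, list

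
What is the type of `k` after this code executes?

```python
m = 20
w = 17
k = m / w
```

int / int always returns float in Python 3 (20 / 17 = 1.17647)

float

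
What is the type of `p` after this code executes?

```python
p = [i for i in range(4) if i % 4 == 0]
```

A list comprehension [...] produces a list

list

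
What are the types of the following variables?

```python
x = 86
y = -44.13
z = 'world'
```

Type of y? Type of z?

y is float; z is str

float, str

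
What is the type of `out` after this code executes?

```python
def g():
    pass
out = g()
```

A function with no return statement returns None

NoneType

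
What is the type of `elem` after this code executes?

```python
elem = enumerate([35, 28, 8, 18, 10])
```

enumerate() returns an enumerate iterator object

enumerate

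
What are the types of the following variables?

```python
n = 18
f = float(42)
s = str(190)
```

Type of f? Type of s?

f is float; s is str

float, str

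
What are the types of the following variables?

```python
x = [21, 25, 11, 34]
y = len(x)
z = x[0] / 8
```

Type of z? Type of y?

int / int returns float; len() returns int

float, int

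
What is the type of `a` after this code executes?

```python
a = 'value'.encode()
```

str.encode() returns bytes

bytes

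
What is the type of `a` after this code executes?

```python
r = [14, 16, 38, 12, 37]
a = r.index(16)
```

list.index() returns int

int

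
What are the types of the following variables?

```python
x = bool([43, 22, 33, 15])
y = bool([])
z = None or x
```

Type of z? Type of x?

None or <bool> returns the bool; bool() returns bool

bool, bool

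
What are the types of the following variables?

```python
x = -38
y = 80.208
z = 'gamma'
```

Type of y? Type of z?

y is float; z is str

float, str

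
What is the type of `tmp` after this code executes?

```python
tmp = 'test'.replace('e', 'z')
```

str.replace() returns str

str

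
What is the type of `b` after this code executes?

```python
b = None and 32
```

'and' returns first falsy value (None)

NoneType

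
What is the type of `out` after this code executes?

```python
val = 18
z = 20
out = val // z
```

int // int returns int (18 // 20 = 0)

int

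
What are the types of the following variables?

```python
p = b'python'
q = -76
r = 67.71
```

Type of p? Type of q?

p is bytes; q is int

bytes, int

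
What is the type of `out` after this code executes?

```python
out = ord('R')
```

ord() returns int (Unicode code point)

int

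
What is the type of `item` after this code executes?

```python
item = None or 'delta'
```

'or' with None returns the other value ('delta', str)

str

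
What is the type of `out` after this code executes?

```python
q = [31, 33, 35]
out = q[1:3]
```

Slicing a list always returns a list

list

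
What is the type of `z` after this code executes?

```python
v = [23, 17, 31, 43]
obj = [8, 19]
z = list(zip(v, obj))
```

list(zip(...)) returns a list of tuples

list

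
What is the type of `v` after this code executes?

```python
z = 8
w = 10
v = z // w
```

int // int returns int (8 // 10 = 0)

int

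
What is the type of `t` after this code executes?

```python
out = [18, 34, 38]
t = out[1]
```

Indexing a list of ints returns int (out[1] = 34)

int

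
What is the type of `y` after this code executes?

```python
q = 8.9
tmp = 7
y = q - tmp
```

float - int returns float (8.9 - 7 = 1.9)

float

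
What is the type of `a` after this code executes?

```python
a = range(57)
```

range() returns a range object

range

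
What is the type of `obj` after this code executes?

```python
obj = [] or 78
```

'or' returns first truthy value (78, which is int)

int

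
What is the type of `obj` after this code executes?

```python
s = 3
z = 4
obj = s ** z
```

int ** positive int returns int (3 ** 4 = 81)

int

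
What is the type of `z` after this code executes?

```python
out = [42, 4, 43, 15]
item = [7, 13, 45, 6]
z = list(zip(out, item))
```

list(zip(...)) returns a list of tuples

list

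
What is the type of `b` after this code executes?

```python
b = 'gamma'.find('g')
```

str.find() returns int (index, or -1)

int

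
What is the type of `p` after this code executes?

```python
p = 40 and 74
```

'and' returns the last value when all truthy (74, which is int)

int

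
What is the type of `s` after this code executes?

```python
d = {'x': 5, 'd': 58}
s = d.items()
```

dict.items() returns a dict_items view

dict_items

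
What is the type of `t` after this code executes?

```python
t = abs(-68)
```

abs() of int returns int

int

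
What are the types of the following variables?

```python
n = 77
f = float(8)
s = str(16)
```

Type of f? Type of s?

f is float; s is str

float, str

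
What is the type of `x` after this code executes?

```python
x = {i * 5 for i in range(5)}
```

A set comprehension {expr for x in iterable} produces a set

set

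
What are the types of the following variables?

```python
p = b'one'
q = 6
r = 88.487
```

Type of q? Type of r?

q is int; r is float

int, float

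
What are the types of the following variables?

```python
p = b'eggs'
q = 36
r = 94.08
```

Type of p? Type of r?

p is bytes; r is float

bytes, float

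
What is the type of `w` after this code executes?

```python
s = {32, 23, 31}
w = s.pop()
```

Popping from a set of ints returns int

int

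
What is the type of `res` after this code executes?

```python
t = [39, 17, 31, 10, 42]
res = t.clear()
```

list.clear() returns None

NoneType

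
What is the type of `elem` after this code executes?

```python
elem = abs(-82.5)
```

abs() of float returns float

float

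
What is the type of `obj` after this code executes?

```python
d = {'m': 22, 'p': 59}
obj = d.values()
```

.values() returns a dict_values view object

dict_values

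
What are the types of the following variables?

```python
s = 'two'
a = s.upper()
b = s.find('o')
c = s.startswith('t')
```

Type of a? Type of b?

str.upper() returns str; str.find() returns int

str, int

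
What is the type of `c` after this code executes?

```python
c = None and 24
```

'and' returns first falsy value (None)

NoneType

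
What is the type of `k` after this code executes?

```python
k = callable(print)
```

callable() returns bool

bool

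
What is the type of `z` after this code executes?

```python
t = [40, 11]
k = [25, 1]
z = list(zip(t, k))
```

list(zip(...)) returns a list of tuples

list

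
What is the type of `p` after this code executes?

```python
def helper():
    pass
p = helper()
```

A function with no return statement returns None

NoneType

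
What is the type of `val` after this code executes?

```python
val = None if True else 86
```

Ternary: condition is True, if branch (None) taken → NoneType

NoneType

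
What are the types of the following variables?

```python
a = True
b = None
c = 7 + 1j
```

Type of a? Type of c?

a is bool; c is complex

bool, complex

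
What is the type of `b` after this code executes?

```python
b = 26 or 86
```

'or' returns the first truthy value (26, which is int)

int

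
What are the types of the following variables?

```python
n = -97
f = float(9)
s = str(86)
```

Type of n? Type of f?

n is int; f is float

int, float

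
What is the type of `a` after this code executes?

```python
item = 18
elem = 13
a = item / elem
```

int / int always returns float in Python 3 (18 / 13 = 1.38462)

float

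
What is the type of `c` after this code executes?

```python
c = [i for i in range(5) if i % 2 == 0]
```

A list comprehension [...] produces a list

list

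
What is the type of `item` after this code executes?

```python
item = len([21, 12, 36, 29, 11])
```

len() always returns int

int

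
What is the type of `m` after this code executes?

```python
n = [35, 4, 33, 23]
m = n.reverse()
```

list.reverse() returns None

NoneType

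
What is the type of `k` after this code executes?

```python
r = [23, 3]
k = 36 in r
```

'in' operator returns bool

bool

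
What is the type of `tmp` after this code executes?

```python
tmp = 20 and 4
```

'and' returns the last value when all truthy (4, which is int)

int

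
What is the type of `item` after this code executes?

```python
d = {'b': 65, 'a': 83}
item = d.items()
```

dict.items() returns a dict_items view

dict_items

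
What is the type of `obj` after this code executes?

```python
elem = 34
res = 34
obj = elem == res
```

Equality comparison returns bool

bool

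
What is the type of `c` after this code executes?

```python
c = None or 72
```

'or' with None returns the other value (72, int)

int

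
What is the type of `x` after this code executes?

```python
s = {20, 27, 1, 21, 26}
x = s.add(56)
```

set.add() returns None (mutates in place)

NoneType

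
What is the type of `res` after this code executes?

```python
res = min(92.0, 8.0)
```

min() of floats returns float

float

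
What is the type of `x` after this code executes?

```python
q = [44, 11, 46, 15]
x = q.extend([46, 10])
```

list.extend() returns None

NoneType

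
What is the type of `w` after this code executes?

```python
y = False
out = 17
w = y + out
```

bool + int returns int (False is 0, so 0 + 17 = 17)

int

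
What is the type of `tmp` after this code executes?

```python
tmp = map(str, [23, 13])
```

map() returns a map iterator object

map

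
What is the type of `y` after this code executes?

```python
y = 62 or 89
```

'or' returns the first truthy value (62, which is int)

int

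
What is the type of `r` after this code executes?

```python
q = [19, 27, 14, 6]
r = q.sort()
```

list.sort() returns None (sorts in place)

NoneType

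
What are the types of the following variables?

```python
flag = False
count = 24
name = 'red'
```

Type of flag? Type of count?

flag is bool; count is int

bool, int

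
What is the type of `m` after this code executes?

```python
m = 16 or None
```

'or' returns first truthy value (16, int)

int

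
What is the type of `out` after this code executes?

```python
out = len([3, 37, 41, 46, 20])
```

len() always returns int

int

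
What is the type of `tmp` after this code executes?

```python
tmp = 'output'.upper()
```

str.upper() returns str

str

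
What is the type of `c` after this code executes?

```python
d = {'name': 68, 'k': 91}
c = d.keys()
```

.keys() returns a dict_keys view object

dict_keys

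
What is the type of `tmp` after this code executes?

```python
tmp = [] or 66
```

'or' returns first truthy value (66, which is int)

int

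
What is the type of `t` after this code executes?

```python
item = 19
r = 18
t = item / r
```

int / int always returns float in Python 3 (19 / 18 = 1.05556)

float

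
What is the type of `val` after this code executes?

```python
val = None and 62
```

'and' returns first falsy value (None)

NoneType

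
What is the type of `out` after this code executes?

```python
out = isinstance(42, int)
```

isinstance() returns bool

bool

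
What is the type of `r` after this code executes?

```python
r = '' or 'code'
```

'or' returns first truthy value ('code', which is str)

str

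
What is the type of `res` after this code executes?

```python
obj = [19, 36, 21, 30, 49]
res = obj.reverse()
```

list.reverse() returns None

NoneType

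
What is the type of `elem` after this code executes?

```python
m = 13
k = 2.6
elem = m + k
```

int + float returns float (13 + 2.6 = 15.6)

float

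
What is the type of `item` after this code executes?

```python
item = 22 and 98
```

'and' returns the last value when all truthy (98, which is int)

int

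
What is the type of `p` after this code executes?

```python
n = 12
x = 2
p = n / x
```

int / int always returns float in Python 3 (12 / 2 = 6)

float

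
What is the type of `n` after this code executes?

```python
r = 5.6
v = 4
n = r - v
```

float - int returns float (5.6 - 4 = 1.6)

float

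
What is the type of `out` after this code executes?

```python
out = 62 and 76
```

'and' returns the last value when all truthy (76, which is int)

int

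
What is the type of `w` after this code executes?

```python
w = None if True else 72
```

Ternary: condition is True, if branch (None) taken → NoneType

NoneType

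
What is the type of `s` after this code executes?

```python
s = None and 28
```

'and' returns first falsy value (None)

NoneType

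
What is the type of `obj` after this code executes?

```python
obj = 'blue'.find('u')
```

str.find() returns int (index, or -1)

int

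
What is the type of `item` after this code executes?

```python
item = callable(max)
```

callable() returns bool

bool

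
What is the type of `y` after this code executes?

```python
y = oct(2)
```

oct() returns str representation

str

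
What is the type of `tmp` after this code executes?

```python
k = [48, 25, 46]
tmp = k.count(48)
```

list.count() returns int

int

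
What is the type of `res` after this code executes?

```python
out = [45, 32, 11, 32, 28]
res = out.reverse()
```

list.reverse() returns None

NoneType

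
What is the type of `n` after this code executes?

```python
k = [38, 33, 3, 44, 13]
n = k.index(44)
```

list.index() returns int

int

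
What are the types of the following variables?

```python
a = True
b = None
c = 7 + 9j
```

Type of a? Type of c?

a is bool; c is complex

bool, complex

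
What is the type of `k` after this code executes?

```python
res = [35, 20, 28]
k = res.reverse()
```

list.reverse() returns None

NoneType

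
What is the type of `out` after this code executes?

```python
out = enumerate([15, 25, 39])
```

enumerate() returns an enumerate iterator object

enumerate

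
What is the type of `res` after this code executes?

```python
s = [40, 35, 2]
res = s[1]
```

Indexing a list of ints returns int (s[1] = 35)

int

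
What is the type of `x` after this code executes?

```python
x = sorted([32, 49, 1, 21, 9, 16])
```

sorted() always returns list

list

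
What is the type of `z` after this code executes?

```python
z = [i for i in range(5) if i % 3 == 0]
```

A list comprehension [...] produces a list

list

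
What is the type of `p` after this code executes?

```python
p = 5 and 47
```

'and' returns the last value when all truthy (47, which is int)

int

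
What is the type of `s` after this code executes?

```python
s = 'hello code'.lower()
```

str.lower() returns str

str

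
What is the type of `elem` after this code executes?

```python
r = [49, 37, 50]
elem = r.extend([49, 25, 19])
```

list.extend() returns None

NoneType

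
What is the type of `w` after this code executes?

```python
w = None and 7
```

'and' returns first falsy value (None)

NoneType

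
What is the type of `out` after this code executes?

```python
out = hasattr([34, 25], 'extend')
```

hasattr() returns bool

bool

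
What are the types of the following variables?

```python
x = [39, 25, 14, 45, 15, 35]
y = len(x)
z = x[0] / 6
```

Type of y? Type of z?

len() returns int; int / int returns float

int, float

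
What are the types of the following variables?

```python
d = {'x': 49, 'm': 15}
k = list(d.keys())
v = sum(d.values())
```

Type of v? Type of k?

sum of int values returns int; list(...) returns list

int, list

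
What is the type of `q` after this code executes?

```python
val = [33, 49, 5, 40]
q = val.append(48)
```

list.append() returns None (mutates in place)

NoneType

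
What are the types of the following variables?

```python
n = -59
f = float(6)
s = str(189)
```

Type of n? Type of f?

n is int; f is float

int, float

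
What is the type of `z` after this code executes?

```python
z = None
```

None has type NoneType

NoneType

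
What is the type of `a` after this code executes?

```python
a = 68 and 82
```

'and' returns the last value when all truthy (82, which is int)

int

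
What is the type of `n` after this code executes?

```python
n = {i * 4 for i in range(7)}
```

A set comprehension {expr for x in iterable} produces a set

set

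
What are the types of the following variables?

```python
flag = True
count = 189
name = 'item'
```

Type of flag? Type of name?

flag is bool; name is str

bool, str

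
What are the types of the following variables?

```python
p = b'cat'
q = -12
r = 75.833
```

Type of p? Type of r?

p is bytes; r is float

bytes, float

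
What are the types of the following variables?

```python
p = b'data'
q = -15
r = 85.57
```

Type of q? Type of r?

q is int; r is float

int, float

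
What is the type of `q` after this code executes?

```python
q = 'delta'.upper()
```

str.upper() returns str

str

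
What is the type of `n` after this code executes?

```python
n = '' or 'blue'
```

'or' returns first truthy value ('blue', which is str)

str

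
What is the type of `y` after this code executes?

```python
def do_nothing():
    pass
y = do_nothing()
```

A function with no return statement returns None

NoneType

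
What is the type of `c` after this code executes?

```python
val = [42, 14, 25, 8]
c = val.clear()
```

list.clear() returns None

NoneType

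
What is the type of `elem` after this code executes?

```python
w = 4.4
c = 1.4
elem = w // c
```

float // float returns float (floor division preserves float type)

float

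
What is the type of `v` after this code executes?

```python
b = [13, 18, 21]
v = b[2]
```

Indexing a list of ints returns int (b[2] = 21)

int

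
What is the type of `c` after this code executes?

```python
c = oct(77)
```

oct() returns str representation

str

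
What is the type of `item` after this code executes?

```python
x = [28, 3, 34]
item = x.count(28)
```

list.count() returns int

int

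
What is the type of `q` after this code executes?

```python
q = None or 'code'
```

'or' with None returns the other value ('code', str)

str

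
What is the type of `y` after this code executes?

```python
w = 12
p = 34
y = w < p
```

Comparison operators return bool

bool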